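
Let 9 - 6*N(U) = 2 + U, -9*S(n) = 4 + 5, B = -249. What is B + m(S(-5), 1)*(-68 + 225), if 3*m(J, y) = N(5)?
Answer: -2084/9 ≈ -231.56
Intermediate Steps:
S(n) = -1 (S(n) = -(4 + 5)/9 = -1/9*9 = -1)
N(U) = 7/6 - U/6 (N(U) = 3/2 - (2 + U)/6 = 3/2 + (-1/3 - U/6) = 7/6 - U/6)
m(J, y) = 1/9 (m(J, y) = (7/6 - 1/6*5)/3 = (7/6 - 5/6)/3 = (1/3)*(1/3) = 1/9)
B + m(S(-5), 1)*(-68 + 225) = -249 + (-68 + 225)/9 = -249 + (1/9)*157 = -249 + 157/9 = -2084/9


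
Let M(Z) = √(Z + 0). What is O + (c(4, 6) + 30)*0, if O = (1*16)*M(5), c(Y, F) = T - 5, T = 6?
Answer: 16*√5 ≈ 35.777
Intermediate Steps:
M(Z) = √Z
c(Y, F) = 1 (c(Y, F) = 6 - 5 = 1)
O = 16*√5 (O = (1*16)*√5 = 16*√5 ≈ 35.777)
O + (c(4, 6) + 30)*0 = 16*√5 + (1 + 30)*0 = 16*√5 + 31*0 = 16*√5 + 0 = 16*√5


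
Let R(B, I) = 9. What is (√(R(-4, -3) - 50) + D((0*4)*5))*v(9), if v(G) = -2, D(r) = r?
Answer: -2*I*√41 ≈ -12.806*I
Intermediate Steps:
(√(R(-4, -3) - 50) + D((0*4)*5))*v(9) = (√(9 - 50) + (0*4)*5)*(-2) = (√(-41) + 0*5)*(-2) = (I*√41 + 0)*(-2) = (I*√41)*(-2) = -2*I*√41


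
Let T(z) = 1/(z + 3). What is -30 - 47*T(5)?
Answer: -287/8 ≈ -35.875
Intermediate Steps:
T(z) = 1/(3 + z)
-30 - 47*T(5) = -30 - 47/(3 + 5) = -30 - 47/8 = -287/8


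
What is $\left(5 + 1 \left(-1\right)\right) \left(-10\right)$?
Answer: $-40$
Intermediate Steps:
$\left(5 + 1 \left(-1\right)\right) \left(-10\right) = \left(5 - 1\right) \left(-10\right) = 4 \left(-10\right) = -40$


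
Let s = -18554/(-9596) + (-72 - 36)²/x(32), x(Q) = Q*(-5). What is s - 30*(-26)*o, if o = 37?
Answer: 345324457/11995 ≈ 28789.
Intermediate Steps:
x(Q) = -5*Q
s = -851243/11995 (s = -18554/(-9596) + (-72 - 36)²/((-5*32)) = -18554*(-1/9596) + (-108)²/(-160) = 9277/4798 + 11664*(-1/160) = 9277/4798 - 729/10 = -851243/11995 ≈ -70.966)
s - 30*(-26)*o = -851243/11995 - 30*(-26)*37 = -851243/11995 - (-780)*37 = -851243/11995 - 1*(-28860) = -851243/11995 + 28860 = 345324457/11995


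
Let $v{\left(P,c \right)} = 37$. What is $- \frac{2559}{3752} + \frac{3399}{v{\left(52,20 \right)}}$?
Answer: $\frac{12658365}{138824} \approx 91.183$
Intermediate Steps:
$- \frac{2559}{3752} + \frac{3399}{v{\left(52,20 \right)}} = - \frac{2559}{3752} + \frac{3399}{37} = \frac{12658365}{138824}$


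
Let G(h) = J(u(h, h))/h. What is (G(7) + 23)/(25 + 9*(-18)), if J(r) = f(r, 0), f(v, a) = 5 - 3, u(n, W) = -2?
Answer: -163/959 ≈ -0.16997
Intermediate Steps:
f(v, a) = 2
J(r) = 2
G(h) = 2/h
(G(7) + 23)/(25 + 9*(-18)) = (2/7 + 23)/(25 + 9*(-18)) = (2*(⅐) + 23)/(25 - 162) = (2/7 + 23)/(-137) = -1/137*163/7 = -163/959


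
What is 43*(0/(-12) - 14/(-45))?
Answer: 602/45 ≈ 13.378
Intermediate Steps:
43*(0/(-12) - 14/(-45)) = 43*(0*(-1/12) - 14*(-1/45)) = 43*(0 + 14/45) = 43*(14/45) = 602/45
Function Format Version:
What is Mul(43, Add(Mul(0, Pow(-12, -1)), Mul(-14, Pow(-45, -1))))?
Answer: Rational(602, 45) ≈ 13.378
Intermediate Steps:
Mul(43, Add(Mul(0, Pow(-12, -1)), Mul(-14, Pow(-45, -1)))) = Mul(43, Add(Mul(0, Rational(-1, 12)), Mul(-14, Rational(-1, 45)))) = Mul(43, Add(0, Rational(14, 45))) = Mul(43, Rational(14, 45)) = Rational(602, 45)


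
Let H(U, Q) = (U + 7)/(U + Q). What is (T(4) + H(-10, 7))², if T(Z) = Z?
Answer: 25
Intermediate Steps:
H(U, Q) = (7 + U)/(Q + U)
(T(4) + H(-10, 7))² = (4 + (7 - 10)/(7 - 10))² = (4 - 3/(-3))² = (4 - ⅓*(-3))² = (4 + 1)² = 5² = 25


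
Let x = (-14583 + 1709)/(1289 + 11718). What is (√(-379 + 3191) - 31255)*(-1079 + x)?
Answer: 439052330885/13007 - 28094854*√703/13007 ≈ 3.3698e+7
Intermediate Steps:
x = -12874/13007 ≈ -0.98977
(√(-379 + 3191) - 31255)*(-1079 + x) = (√(-379 + 3191) - 31255)*(-1079 - 12874/13007) = (√2812 - 31255)*(-14047427/13007) = (2*√703 - 31255)*(-14047427/13007) = (-31255 + 2*√703)*(-14047427/13007) = 439052330885/13007 - 28094854*√703/13007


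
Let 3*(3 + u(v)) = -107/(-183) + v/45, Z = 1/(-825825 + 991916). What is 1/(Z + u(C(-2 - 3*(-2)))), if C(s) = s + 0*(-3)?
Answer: -1367759385/3796167661 ≈ -0.36030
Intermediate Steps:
C(s) = s (C(s) = s + 0 = s)
Z = 1/166091 ≈ 6.0208e-6
u(v) = -1540/549 + v/135 (u(v) = -3 + (-107/(-183) + v/45)/3 = -3 + (-107*(-1/183) + v*(1/45))/3 = -3 + (107/183 + v/45)/3 = -3 + (107/549 + v/135) = -1540/549 + v/135)
1/(Z + u(C(-2 - 3*(-2)))) = 1/(1/166091 + (-1540/549 + (-2 - 3*(-2))/135)) = 1/(1/166091 + (-1540/549 + (-2 + 6)/135)) = 1/(1/166091 + (-1540/549 + (1/135)*4)) = 1/(1/166091 + (-1540/549 + 4/135)) = 1/(1/166091 - 22856/8235) = 1/(-3796167661/1367759385) = -1367759385/3796167661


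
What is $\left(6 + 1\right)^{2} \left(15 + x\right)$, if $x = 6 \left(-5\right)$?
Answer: $-735$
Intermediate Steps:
$x = -30$
$\left(6 + 1\right)^{2} \left(15 + x\right) = \left(6 + 1\right)^{2} \left(15 - 30\right) = 7^{2} \left(-15\right) = 49 \left(-15\right) = -735$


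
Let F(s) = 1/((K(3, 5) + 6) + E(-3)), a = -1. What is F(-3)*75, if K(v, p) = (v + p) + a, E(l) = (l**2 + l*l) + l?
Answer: 75/28 ≈ 2.6786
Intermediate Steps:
E(l) = l + 2*l**2 (E(l) = (l**2 + l**2) + l = 2*l**2 + l = l + 2*l**2)
K(v, p) = -1 + p + v (K(v, p) = (v + p) - 1 = (p + v) - 1 = -1 + p + v)
F(s) = 1/28 (F(s) = 1/(((-1 + 5 + 3) + 6) - 3*(1 + 2*(-3))) = 1/((7 + 6) - 3*(1 - 6)) = 1/(13 - 3*(-5)) = 1/(13 + 15) = 1/28)
F(-3)*75 = (1/28)*75 = 75/28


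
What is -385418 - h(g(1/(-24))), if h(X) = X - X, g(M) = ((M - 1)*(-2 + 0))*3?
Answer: -385418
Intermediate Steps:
g(M) = 6 - 6*M (g(M) = ((-1 + M)*(-2))*3 = (2 - 2*M)*3 = 6 - 6*M)
h(X) = 0
-385418 - h(g(1/(-24))) = -385418 - 1*0 = -385418 + 0 = -385418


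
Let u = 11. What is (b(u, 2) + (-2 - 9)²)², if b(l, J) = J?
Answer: 15129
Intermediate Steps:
(b(u, 2) + (-2 - 9)²)² = (2 + (-2 - 9)²)² = (2 + (-11)²)² = (2 + 121)² = 123² = 15129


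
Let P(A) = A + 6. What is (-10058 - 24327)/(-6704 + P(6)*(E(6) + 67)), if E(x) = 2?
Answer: 2645/452 ≈ 5.8518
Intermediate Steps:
P(A) = 6 + A
(-10058 - 24327)/(-6704 + P(6)*(E(6) + 67)) = (-10058 - 24327)/(-6704 + (6 + 6)*(2 + 67)) = -34385/(-6704 + 12*69) = -34385/(-6704 + 828) = -34385/(-5876) = -34385*(-1/5876) = 2645/452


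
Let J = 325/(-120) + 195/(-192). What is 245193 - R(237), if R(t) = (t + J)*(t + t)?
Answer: 4307845/32 ≈ 1.3462e+5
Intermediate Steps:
J = -715/192 (J = 325*(-1/120) + 195*(-1/192) = -65/24 - 65/64 = -715/192 ≈ -3.7240)
R(t) = 2*t*(-715/192 + t) (R(t) = (t - 715/192)*(t + t) = (-715/192 + t)*(2*t) = 2*t*(-715/192 + t))
245193 - R(237) = 245193 - 237*(-715 + 192*237)/96 = 245193 - 237*(-715 + 45504)/96 = 245193 - 237*44789/96 = 245193 - 1*3538331/32 = 245193 - 3538331/32 = 4307845/32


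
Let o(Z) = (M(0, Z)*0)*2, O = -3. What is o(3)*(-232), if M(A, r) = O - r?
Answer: 0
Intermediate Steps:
M(A, r) = -3 - r
o(Z) = 0 (o(Z) = ((-3 - Z)*0)*2 = 0*2 = 0)
o(3)*(-232) = 0*(-232) = 0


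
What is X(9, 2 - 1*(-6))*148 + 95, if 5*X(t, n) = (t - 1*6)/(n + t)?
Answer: 8519/85 ≈ 100.22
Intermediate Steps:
X(t, n) = (-6 + t)/(5*(n + t)) (X(t, n) = ((t - 1*6)/(n + t))/5 = ((t - 6)/(n + t))/5 = ((-6 + t)/(n + t))/5 = (-6 + t)/(5*(n + t)))
X(9, 2 - 1*(-6))*148 + 95 = ((-6 + 9)/(5*((2 - 1*(-6)) + 9)))*148 + 95 = ((⅕)*3/((2 + 6) + 9))*148 + 95 = ((⅕)*3/(8 + 9))*148 + 95 = ((⅕)*3/17)*148 + 95 = ((⅕)*(1/17)*3)*148 + 95 = (3/85)*148 + 95 = 444/85 + 95 = 8519/85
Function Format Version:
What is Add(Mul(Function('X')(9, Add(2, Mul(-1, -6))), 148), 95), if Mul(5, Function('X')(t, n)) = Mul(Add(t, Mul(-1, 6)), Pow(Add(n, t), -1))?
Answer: Rational(8519, 85) ≈ 100.22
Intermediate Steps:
Function('X')(t, n) = Mul(Rational(1, 5), Pow(Add(n, t), -1), Add(-6, t)) (Function('X')(t, n) = Mul(Rational(1, 5), Mul(Add(t, Mul(-1, 6)), Pow(Add(n, t), -1))) = Mul(Rational(1, 5), Mul(Add(t, -6), Pow(Add(n, t), -1))) = Mul(Rational(1, 5), Mul(Add(-6, t), Pow(Add(n, t), -1))) = Mul(Rational(1, 5), Mul(Pow(Add(n, t), -1), Add(-6, t))) = Mul(Rational(1, 5), Pow(Add(n, t), -1), Add(-6, t)))
Add(Mul(Function('X')(9, Add(2, Mul(-1, -6))), 148), 95) = Add(Mul(Mul(Rational(1, 5), Pow(Add(Add(2, Mul(-1, -6)), 9), -1), Add(-6, 9)), 148), 95) = Add(Mul(Mul(Rational(1, 5), Pow(Add(Add(2, 6), 9), -1), 3), 148), 95) = Add(Mul(Mul(Rational(1, 5), Pow(Add(8, 9), -1), 3), 148), 95) = Add(Mul(Mul(Rational(1, 5), Pow(17, -1), 3), 148), 95) = Add(Mul(Mul(Rational(1, 5), Rational(1, 17), 3), 148), 95) = Add(Mul(Rational(3, 85), 148), 95) = Add(Rational(444, 85), 95) = Rational(8519, 85)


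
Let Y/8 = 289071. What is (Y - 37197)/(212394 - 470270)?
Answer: -2275371/257876 ≈ -8.8235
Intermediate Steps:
Y = 2312568 (Y = 8*289071 = 2312568)
(Y - 37197)/(212394 - 470270) = (2312568 - 37197)/(212394 - 470270) = 2275371/(-257876) = 2275371*(-1/257876) = -2275371/257876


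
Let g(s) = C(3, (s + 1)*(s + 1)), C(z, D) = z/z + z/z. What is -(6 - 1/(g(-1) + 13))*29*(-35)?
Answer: 18067/3 ≈ 6022.3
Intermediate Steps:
C(z, D) = 2 (C(z, D) = 1 + 1 = 2)
g(s) = 2
-(6 - 1/(g(-1) + 13))*29*(-35) = -(6 - 1/(2 + 13))*29*(-35) = -(6 - 1/15)*29*(-35) = -(89/15)*29*(-35) = -2581*(-35)/15 = -1*(-18067/3) = 18067/3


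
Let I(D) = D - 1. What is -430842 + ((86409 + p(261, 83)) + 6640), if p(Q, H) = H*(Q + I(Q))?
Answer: -294550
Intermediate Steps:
I(D) = -1 + D
p(Q, H) = H*(-1 + 2*Q) (p(Q, H) = H*(Q + (-1 + Q)) = H*(-1 + 2*Q))
-430842 + ((86409 + p(261, 83)) + 6640) = -430842 + ((86409 + 83*(-1 + 2*261)) + 6640) = -430842 + ((86409 + 83*(-1 + 522)) + 6640) = -430842 + ((86409 + 83*521) + 6640) = -430842 + ((86409 + 43243) + 6640) = -430842 + (129652 + 6640) = -430842 + 136292 = -294550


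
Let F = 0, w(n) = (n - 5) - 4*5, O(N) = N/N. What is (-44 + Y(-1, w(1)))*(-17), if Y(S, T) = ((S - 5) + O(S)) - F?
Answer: 833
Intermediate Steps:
O(N) = 1
w(n) = -25 + n (w(n) = (-5 + n) - 20 = -25 + n)
Y(S, T) = -4 + S (Y(S, T) = ((S - 5) + 1) - 1*0 = ((-5 + S) + 1) + 0 = (-4 + S) + 0 = -4 + S)
(-44 + Y(-1, w(1)))*(-17) = (-44 + (-4 - 1))*(-17) = (-44 - 5)*(-17) = -49*(-17) = 833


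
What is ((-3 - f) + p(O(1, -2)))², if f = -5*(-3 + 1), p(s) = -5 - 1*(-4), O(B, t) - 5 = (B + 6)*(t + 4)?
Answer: 196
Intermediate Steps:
O(B, t) = 5 + (4 + t)*(6 + B) (O(B, t) = 5 + (B + 6)*(t + 4) = 5 + (6 + B)*(4 + t) = 5 + (4 + t)*(6 + B))
p(s) = -1 (p(s) = -5 + 4 = -1)
f = 10 (f = -5*(-2) = 10)
((-3 - f) + p(O(1, -2)))² = ((-3 - 1*10) - 1)² = ((-3 - 10) - 1)² = (-13 - 1)² = (-14)² = 196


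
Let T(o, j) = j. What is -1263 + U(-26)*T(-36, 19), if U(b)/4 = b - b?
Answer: -1263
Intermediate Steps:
U(b) = 0 (U(b) = 4*(b - b) = 4*0 = 0)
-1263 + U(-26)*T(-36, 19) = -1263 + 0*19 = -1263 + 0 = -1263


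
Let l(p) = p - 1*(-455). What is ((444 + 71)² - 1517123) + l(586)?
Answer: -1250857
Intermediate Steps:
l(p) = 455 + p (l(p) = p + 455 = 455 + p)
((444 + 71)² - 1517123) + l(586) = ((444 + 71)² - 1517123) + (455 + 586) = (515² - 1517123) + 1041 = (265225 - 1517123) + 1041 = -1251898 + 1041 = -1250857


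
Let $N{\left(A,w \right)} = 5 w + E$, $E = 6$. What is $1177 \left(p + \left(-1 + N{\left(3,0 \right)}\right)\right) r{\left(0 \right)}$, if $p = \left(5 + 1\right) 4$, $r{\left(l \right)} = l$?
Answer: $0$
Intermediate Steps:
$N{\left(A,w \right)} = 6 + 5 w$ ($N{\left(A,w \right)} = 5 w + 6 = 6 + 5 w$)
$p = 24$ ($p = 6 \cdot 4 = 24$)
$1177 \left(p + \left(-1 + N{\left(3,0 \right)}\right)\right) r{\left(0 \right)} = 1177 \left(24 + \left(-1 + \left(6 + 5 \cdot 0\right)\right)\right) 0 = 1177 \left(24 + \left(-1 + \left(6 + 0\right)\right)\right) 0 = 1177 \left(24 + \left(-1 + 6\right)\right) 0 = 1177 \left(24 + 5\right) 0 = 1177 \cdot 29 \cdot 0 = 1177 \cdot 0 = 0$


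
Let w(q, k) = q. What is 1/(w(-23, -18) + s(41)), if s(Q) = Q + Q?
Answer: 1/59 ≈ 0.016949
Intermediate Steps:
s(Q) = 2*Q
1/(w(-23, -18) + s(41)) = 1/(-23 + 2*41) = 1/(-23 + 82) = 1/59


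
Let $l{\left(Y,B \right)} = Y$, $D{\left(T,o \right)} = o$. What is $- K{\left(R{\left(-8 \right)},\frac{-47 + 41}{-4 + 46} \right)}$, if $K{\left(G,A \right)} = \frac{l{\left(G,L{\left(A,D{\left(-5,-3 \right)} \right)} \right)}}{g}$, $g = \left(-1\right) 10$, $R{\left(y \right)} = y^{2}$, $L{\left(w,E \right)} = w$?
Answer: $\frac{32}{5} \approx 6.4$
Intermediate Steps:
$g = -10$
$K{\left(G,A \right)} = - \frac{G}{10}$ ($K{\left(G,A \right)} = \frac{G}{-10} = G \left(- \frac{1}{10}\right) = - \frac{G}{10}$)
$- K{\left(R{\left(-8 \right)},\frac{-47 + 41}{-4 + 46} \right)} = - \frac{\left(-1\right) \left(-8\right)^{2}}{10} = - \frac{\left(-1\right) 64}{10} = \left(-1\right) \left(- \frac{32}{5}\right) = \frac{32}{5}$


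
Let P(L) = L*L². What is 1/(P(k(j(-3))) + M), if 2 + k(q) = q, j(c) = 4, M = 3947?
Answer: 1/3955 ≈ 0.00025284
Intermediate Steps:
k(q) = -2 + q
P(L) = L³
1/(P(k(j(-3))) + M) = 1/((-2 + 4)³ + 3947) = 1/(2³ + 3947) = 1/(8 + 3947) = 1/3955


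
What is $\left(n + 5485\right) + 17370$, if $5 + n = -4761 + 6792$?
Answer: $24881$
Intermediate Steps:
$n = 2026$ ($n = -5 + \left(-4761 + 6792\right) = -5 + 2031 = 2026$)
$\left(n + 5485\right) + 17370 = \left(2026 + 5485\right) + 17370 = 7511 + 17370 = 24881$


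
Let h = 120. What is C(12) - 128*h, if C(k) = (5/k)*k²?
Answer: -15300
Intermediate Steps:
C(k) = 5*k
C(12) - 128*h = 5*12 - 128*120 = 60 - 15360 = -15300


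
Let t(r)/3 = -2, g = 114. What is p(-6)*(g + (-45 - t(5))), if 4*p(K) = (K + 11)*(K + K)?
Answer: -1125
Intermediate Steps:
p(K) = K*(11 + K)/2 (p(K) = ((K + 11)*(K + K))/4 = ((11 + K)*(2*K))/4 = (2*K*(11 + K))/4 = K*(11 + K)/2)
t(r) = -6 (t(r) = 3*(-2) = -6)
p(-6)*(g + (-45 - t(5))) = ((1/2)*(-6)*(11 - 6))*(114 + (-45 - 1*(-6))) = ((1/2)*(-6)*5)*(114 + (-45 + 6)) = -15*(114 - 39) = -15*75 = -1125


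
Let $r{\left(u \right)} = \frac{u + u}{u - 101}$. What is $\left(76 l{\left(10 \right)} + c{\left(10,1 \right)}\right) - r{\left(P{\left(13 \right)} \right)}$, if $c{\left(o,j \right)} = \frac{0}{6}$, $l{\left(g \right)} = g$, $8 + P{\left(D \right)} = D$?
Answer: $\frac{36485}{48} \approx 760.1$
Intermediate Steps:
$P{\left(D \right)} = -8 + D$
$c{\left(o,j \right)} = 0$ ($c{\left(o,j \right)} = 0 \cdot \frac{1}{6} = 0$)
$r{\left(u \right)} = \frac{2 u}{-101 + u}$
$\left(76 l{\left(10 \right)} + c{\left(10,1 \right)}\right) - r{\left(P{\left(13 \right)} \right)} = \left(76 \cdot 10 + 0\right) - \frac{2 \left(-8 + 13\right)}{-101 + \left(-8 + 13\right)} = \left(760 + 0\right) - 2 \cdot 5 \frac{1}{-101 + 5} = 760 - 2 \cdot 5 \frac{1}{-96} = 760 - 2 \cdot 5 \left(- \frac{1}{96}\right) = 760 - - \frac{5}{48} = 760 + \frac{5}{48} = \frac{36485}{48}$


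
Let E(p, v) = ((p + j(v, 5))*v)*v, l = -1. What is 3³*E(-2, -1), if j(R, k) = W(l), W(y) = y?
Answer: -81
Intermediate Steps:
j(R, k) = -1
E(p, v) = v²*(-1 + p) (E(p, v) = ((p - 1)*v)*v = ((-1 + p)*v)*v = (v*(-1 + p))*v = v²*(-1 + p))
3³*E(-2, -1) = 3³*((-1)²*(-1 - 2)) = 27*(1*(-3)) = 27*(-3) = -81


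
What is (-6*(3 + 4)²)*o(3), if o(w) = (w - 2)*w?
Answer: -882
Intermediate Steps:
o(w) = w*(-2 + w) (o(w) = (-2 + w)*w = w*(-2 + w))
(-6*(3 + 4)²)*o(3) = (-6*(3 + 4)²)*(3*(-2 + 3)) = (-6*7²)*(3*1) = -6*49*3 = -294*3 = -882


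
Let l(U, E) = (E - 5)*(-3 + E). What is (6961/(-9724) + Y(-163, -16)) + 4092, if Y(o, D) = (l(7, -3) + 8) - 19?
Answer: 40143435/9724 ≈ 4128.3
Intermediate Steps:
l(U, E) = (-5 + E)*(-3 + E)
Y(o, D) = 37 (Y(o, D) = ((15 + (-3)**2 - 8*(-3)) + 8) - 19 = ((15 + 9 + 24) + 8) - 19 = (48 + 8) - 19 = 56 - 19 = 37)
(6961/(-9724) + Y(-163, -16)) + 4092 = (6961/(-9724) + 37) + 4092 = (6961*(-1/9724) + 37) + 4092 = (-6961/9724 + 37) + 4092 = 352827/9724 + 4092 = 40143435/9724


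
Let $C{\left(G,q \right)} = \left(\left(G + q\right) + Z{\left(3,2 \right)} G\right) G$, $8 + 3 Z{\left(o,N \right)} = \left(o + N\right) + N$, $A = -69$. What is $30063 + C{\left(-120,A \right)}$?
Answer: $47943$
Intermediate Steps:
$Z{\left(o,N \right)} = - \frac{8}{3} + \frac{o}{3} + \frac{2 N}{3}$ ($Z{\left(o,N \right)} = - \frac{8}{3} + \frac{\left(o + N\right) + N}{3} = - \frac{8}{3} + \frac{\left(N + o\right) + N}{3} = - \frac{8}{3} + \frac{o + 2 N}{3} = - \frac{8}{3} + \left(\frac{o}{3} + \frac{2 N}{3}\right) = - \frac{8}{3} + \frac{o}{3} + \frac{2 N}{3}$)
$C{\left(G,q \right)} = G \left(q + \frac{2 G}{3}\right)$ ($C{\left(G,q \right)} = \left(\left(G + q\right) + \left(- \frac{8}{3} + \frac{1}{3} \cdot 3 + \frac{2}{3} \cdot 2\right) G\right) G = \left(\left(G + q\right) + \left(- \frac{8}{3} + 1 + \frac{4}{3}\right) G\right) G = \left(\left(G + q\right) - \frac{G}{3}\right) G = \left(q + \frac{2 G}{3}\right) G = G \left(q + \frac{2 G}{3}\right)$)
$30063 + C{\left(-120,A \right)} = 30063 + \frac{1}{3} \left(-120\right) \left(2 \left(-120\right) + 3 \left(-69\right)\right) = 30063 + \frac{1}{3} \left(-120\right) \left(-240 - 207\right) = 30063 + \frac{1}{3} \left(-120\right) \left(-447\right) = 30063 + 17880 = 47943$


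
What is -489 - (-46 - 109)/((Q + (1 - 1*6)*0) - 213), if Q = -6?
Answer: -107246/219 ≈ -489.71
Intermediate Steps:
-489 - (-46 - 109)/((Q + (1 - 1*6)*0) - 213) = -489 - (-46 - 109)/((-6 + (1 - 1*6)*0) - 213) = -489 - (-155)/((-6 + (1 - 6)*0) - 213) = -489 - (-155)/((-6 - 5*0) - 213) = -489 - (-155)/((-6 + 0) - 213) = -489 - (-155)/(-6 - 213) = -489 - (-155)/(-219) = -489 - (-155)*(-1)/219 = -489 - 1*155/219 = -489 - 155/219 = -107246/219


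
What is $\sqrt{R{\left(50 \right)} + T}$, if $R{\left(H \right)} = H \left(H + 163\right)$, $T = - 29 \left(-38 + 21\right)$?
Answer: $\sqrt{11143} \approx 105.56$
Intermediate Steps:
$T = 493$ ($T = \left(-29\right) \left(-17\right) = 493$)
$R{\left(H \right)} = H \left(163 + H\right)$
$\sqrt{R{\left(50 \right)} + T} = \sqrt{50 \left(163 + 50\right) + 493} = \sqrt{50 \cdot 213 + 493} = \sqrt{10650 + 493} = \sqrt{11143}$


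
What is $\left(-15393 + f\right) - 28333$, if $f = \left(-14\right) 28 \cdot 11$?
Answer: $-48038$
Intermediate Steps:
$f = -4312$ ($f = \left(-392\right) 11 = -4312$)
$\left(-15393 + f\right) - 28333 = \left(-15393 - 4312\right) - 28333 = -19705 - 28333 = -48038$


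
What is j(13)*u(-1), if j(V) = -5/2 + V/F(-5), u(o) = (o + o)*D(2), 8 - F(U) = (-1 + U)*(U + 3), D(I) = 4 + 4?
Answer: 92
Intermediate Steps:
D(I) = 8
F(U) = 8 - (-1 + U)*(3 + U) (F(U) = 8 - (-1 + U)*(U + 3) = 8 - (-1 + U)*(3 + U))
u(o) = 16*o (u(o) = (o + o)*8 = (2*o)*8 = 16*o)
j(V) = -5/2 - V/4 (j(V) = -5/2 + V/(11 - 1*(-5)**2 - 2*(-5)) = -5*1/2 + V/(11 - 1*25 + 10) = -5/2 + V/(11 - 25 + 10) = -5/2 + V/(-4) = -5/2 + V*(-1/4) = -5/2 - V/4)
j(13)*u(-1) = (-5/2 - 1/4*13)*(16*(-1)) = (-5/2 - 13/4)*(-16) = -23/4*(-16) = 92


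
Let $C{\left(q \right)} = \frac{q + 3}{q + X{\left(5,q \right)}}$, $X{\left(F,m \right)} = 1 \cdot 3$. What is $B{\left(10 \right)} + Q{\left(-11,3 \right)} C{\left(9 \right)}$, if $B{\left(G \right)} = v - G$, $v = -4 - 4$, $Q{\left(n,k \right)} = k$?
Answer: $-15$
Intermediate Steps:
$v = -8$ ($v = -4 - 4 = -8$)
$X{\left(F,m \right)} = 3$
$B{\left(G \right)} = -8 - G$
$C{\left(q \right)} = 1$ ($C{\left(q \right)} = \frac{q + 3}{q + 3} = \frac{3 + q}{3 + q} = 1$)
$B{\left(10 \right)} + Q{\left(-11,3 \right)} C{\left(9 \right)} = \left(-8 - 10\right) + 3 \cdot 1 = \left(-8 - 10\right) + 3 = -18 + 3 = -15$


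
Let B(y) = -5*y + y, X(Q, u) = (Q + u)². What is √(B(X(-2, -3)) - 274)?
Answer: I*√374 ≈ 19.339*I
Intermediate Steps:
B(y) = -4*y
√(B(X(-2, -3)) - 274) = √(-4*(-2 - 3)² - 274) = √(-4*(-5)² - 274) = √(-4*25 - 274) = √(-100 - 274) = √(-374) = I*√374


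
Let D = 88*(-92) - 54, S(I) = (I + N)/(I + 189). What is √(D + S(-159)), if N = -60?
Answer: I*√815730/10 ≈ 90.318*I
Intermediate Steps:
S(I) = (-60 + I)/(189 + I) (S(I) = (I - 60)/(I + 189) = (-60 + I)/(189 + I))
D = -8150 (D = -8096 - 54 = -8150)
√(D + S(-159)) = √(-8150 + (-60 - 159)/(189 - 159)) = √(-8150 - 219/30) = √(-8150 + (1/30)*(-219)) = √(-8150 - 73/10) = √(-81573/10) = I*√815730/10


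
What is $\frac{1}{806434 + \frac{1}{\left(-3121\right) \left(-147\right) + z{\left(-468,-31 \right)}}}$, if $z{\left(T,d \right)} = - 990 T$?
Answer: $\frac{922107}{743618436439} \approx 1.24 \cdot 10^{-6}$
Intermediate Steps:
$\frac{1}{806434 + \frac{1}{\left(-3121\right) \left(-147\right) + z{\left(-468,-31 \right)}}} = \frac{1}{806434 + \frac{1}{\left(-3121\right) \left(-147\right) - -463320}} = \frac{1}{806434 + \frac{1}{458787 + 463320}} = \frac{1}{806434 + \frac{1}{922107}} = \frac{1}{\frac{743618436439}{922107}} = \frac{922107}{743618436439}$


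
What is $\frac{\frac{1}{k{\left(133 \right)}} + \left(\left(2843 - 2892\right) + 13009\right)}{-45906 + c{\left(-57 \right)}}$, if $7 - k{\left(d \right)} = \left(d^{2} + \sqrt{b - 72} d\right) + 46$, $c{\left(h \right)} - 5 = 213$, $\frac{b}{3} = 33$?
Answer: $- \frac{508363095004}{1792136819891} - \frac{399 \sqrt{3}}{14337094559128} \approx -0.28366$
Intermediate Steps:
$b = 99$ ($b = 3 \cdot 33 = 99$)
$c{\left(h \right)} = 218$ ($c{\left(h \right)} = 5 + 213 = 218$)
$k{\left(d \right)} = -39 - d^{2} - 3 d \sqrt{3}$ ($k{\left(d \right)} = 7 - \left(\left(d^{2} + \sqrt{99 - 72} d\right) + 46\right) = 7 - \left(\left(d^{2} + \sqrt{27} d\right) + 46\right) = 7 - \left(\left(d^{2} + 3 \sqrt{3} d\right) + 46\right) = 7 - \left(\left(d^{2} + 3 d \sqrt{3}\right) + 46\right) = 7 - \left(46 + d^{2} + 3 d \sqrt{3}\right) = -39 - d^{2} - 3 d \sqrt{3}$)
$\frac{\frac{1}{k{\left(133 \right)}} + \left(\left(2843 - 2892\right) + 13009\right)}{-45906 + c{\left(-57 \right)}} = \frac{\frac{1}{-39 - 133^{2} - 399 \sqrt{3}} + \left(\left(2843 - 2892\right) + 13009\right)}{-45906 + 218} = \frac{\frac{1}{-39 - 17689 - 399 \sqrt{3}} + \left(-49 + 13009\right)}{-45688} = \left(\frac{1}{-39 - 17689 - 399 \sqrt{3}} + 12960\right) \left(- \frac{1}{45688}\right) = \left(\frac{1}{-17728 - 399 \sqrt{3}} + 12960\right) \left(- \frac{1}{45688}\right) = \left(12960 + \frac{1}{-17728 - 399 \sqrt{3}}\right) \left(- \frac{1}{45688}\right) = - \frac{1620}{5711} - \frac{1}{45688 \left(-17728 - 399 \sqrt{3}\right)}$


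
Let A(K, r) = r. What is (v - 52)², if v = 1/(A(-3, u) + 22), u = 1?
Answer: 1428025/529 ≈ 2699.5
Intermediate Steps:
v = 1/23 (v = 1/(1 + 22) = 1/23 ≈ 0.043478)
(v - 52)² = (1/23 - 52)² = (-1195/23)² = 1428025/529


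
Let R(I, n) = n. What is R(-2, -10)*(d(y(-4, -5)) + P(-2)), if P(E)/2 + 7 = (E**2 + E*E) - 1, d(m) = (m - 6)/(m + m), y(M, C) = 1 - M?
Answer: 1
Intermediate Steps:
d(m) = (-6 + m)/(2*m) (d(m) = (-6 + m)/((2*m)) = (-6 + m)*(1/(2*m)) = (-6 + m)/(2*m))
P(E) = -16 + 4*E**2 (P(E) = -14 + 2*((E**2 + E*E) - 1) = -14 + 2*((E**2 + E**2) - 1) = -14 + 2*(2*E**2 - 1) = -14 + 2*(-1 + 2*E**2) = -14 + (-2 + 4*E**2) = -16 + 4*E**2)
R(-2, -10)*(d(y(-4, -5)) + P(-2)) = -10*((-6 + (1 - 1*(-4)))/(2*(1 - 1*(-4))) + (-16 + 4*(-2)**2)) = -10*((-6 + (1 + 4))/(2*(1 + 4)) + (-16 + 4*4)) = -10*((1/2)*(-6 + 5)/5 + (-16 + 16)) = -10*((1/2)*(1/5)*(-1) + 0) = -10*(-1/10 + 0) = -10*(-1/10) = 1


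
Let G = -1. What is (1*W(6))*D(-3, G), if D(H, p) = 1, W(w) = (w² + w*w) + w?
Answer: 78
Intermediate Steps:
W(w) = w + 2*w² (W(w) = (w² + w²) + w = 2*w² + w = w + 2*w²)
(1*W(6))*D(-3, G) = (1*(6*(1 + 2*6)))*1 = (1*(6*(1 + 12)))*1 = (1*(6*13))*1 = (1*78)*1 = 78*1 = 78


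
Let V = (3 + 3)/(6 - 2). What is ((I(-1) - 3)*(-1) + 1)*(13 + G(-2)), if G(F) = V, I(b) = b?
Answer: 145/2 ≈ 72.500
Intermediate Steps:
V = 3/2 (V = 6/4 = 6*(1/4) = 3/2 ≈ 1.5000)
G(F) = 3/2
((I(-1) - 3)*(-1) + 1)*(13 + G(-2)) = ((-1 - 3)*(-1) + 1)*(13 + 3/2) = (-4*(-1) + 1)*(29/2) = (4 + 1)*(29/2) = 5*(29/2) = 145/2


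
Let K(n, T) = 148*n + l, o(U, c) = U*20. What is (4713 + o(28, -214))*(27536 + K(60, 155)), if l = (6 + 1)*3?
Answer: 192132301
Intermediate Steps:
l = 21 (l = 7*3 = 21)
o(U, c) = 20*U
K(n, T) = 21 + 148*n (K(n, T) = 148*n + 21 = 21 + 148*n)
(4713 + o(28, -214))*(27536 + K(60, 155)) = (4713 + 20*28)*(27536 + (21 + 148*60)) = (4713 + 560)*(27536 + (21 + 8880)) = 5273*(27536 + 8901) = 5273*36437 = 192132301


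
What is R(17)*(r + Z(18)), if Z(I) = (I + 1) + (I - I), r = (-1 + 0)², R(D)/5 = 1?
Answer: 100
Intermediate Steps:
R(D) = 5 (R(D) = 5*1 = 5)
r = 1 (r = (-1)² = 1)
Z(I) = 1 + I (Z(I) = (1 + I) + 0 = 1 + I)
R(17)*(r + Z(18)) = 5*(1 + (1 + 18)) = 5*(1 + 19) = 5*20 = 100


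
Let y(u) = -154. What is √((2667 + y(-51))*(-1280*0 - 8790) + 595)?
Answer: 5*I*√883547 ≈ 4699.9*I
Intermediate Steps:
√((2667 + y(-51))*(-1280*0 - 8790) + 595) = √((2667 - 154)*(-1280*0 - 8790) + 595) = √(2513*(0 - 8790) + 595) = √(2513*(-8790) + 595) = √(-22089270 + 595) = √(-22088675) = 5*I*√883547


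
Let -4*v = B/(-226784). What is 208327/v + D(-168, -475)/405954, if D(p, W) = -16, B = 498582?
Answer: 304434765822488/803179989 ≈ 3.7904e+5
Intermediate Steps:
v = 249291/453568 (v = -249291/(2*(-226784)) = -249291*(-1)/(2*226784) = -1/4*(-249291/113392) = 249291/453568 ≈ 0.54962)
208327/v + D(-168, -475)/405954 = 208327/(249291/453568) - 16/405954 = 208327*(453568/249291) - 16*1/405954 = 13498637248/35613 - 8/202977 = 304434765822488/803179989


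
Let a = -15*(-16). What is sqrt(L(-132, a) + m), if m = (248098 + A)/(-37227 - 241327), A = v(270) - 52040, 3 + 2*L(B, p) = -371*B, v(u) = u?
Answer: sqrt(1899754738363090)/278554 ≈ 156.47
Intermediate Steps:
a = 240
L(B, p) = -3/2 - 371*B/2 (L(B, p) = -3/2 + (-371*B)/2 = -3/2 - 371*B/2)
A = -51770 (A = 270 - 52040 = -51770)
m = -98164/139277 (m = (248098 - 51770)/(-37227 - 241327) = 196328/(-278554) = 196328*(-1/278554) = -98164/139277 ≈ -0.70481)
sqrt(L(-132, a) + m) = sqrt((-3/2 - 371/2*(-132)) - 98164/139277) = sqrt((-3/2 + 24486) - 98164/139277) = sqrt(48969/2 - 98164/139277) = sqrt(6820059085/278554) = sqrt(1899754738363090)/278554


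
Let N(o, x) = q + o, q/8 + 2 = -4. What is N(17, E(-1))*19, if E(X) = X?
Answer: -589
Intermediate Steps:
q = -48 (q = -16 + 8*(-4) = -16 - 32 = -48)
N(o, x) = -48 + o
N(17, E(-1))*19 = (-48 + 17)*19 = -31*19 = -589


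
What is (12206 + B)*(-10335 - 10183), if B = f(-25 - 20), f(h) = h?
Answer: -249519398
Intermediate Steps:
B = -45 (B = -25 - 20 = -45)
(12206 + B)*(-10335 - 10183) = (12206 - 45)*(-10335 - 10183) = 12161*(-20518) = -249519398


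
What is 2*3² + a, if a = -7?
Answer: 11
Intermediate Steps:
2*3² + a = 2*3² - 7 = 2*9 - 7 = 18 - 7 = 11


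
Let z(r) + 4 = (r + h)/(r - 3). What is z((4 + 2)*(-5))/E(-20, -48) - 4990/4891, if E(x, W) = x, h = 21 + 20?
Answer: -235817/293460 ≈ -0.80357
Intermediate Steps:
h = 41
z(r) = -4 + (41 + r)/(-3 + r) (z(r) = -4 + (r + 41)/(r - 3) = -4 + (41 + r)/(-3 + r))
z((4 + 2)*(-5))/E(-20, -48) - 4990/4891 = ((53 - 3*(4 + 2)*(-5))/(-3 + (4 + 2)*(-5)))/(-20) - 4990/4891 = ((53 - 18*(-5))/(-3 + 6*(-5)))*(-1/20) - 4990*1/4891 = ((53 - 3*(-30))/(-3 - 30))*(-1/20) - 4990/4891 = ((53 + 90)/(-33))*(-1/20) - 4990/4891 = -1/33*143*(-1/20) - 4990/4891 = -13/3*(-1/20) - 4990/4891 = 13/60 - 4990/4891 = -235817/293460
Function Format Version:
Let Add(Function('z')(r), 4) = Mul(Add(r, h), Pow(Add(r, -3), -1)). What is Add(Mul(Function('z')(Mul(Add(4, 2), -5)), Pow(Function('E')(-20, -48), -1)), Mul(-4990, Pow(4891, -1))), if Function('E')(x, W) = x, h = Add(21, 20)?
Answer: Rational(-235817, 293460) ≈ -0.80357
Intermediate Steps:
h = 41
Function('z')(r) = Add(-4, Mul(Pow(Add(-3, r), -1), Add(41, r))) (Function('z')(r) = Add(-4, Mul(Add(r, 41), Pow(Add(r, -3), -1))) = Add(-4, Mul(Add(41, r), Pow(Add(-3, r), -1))) = Add(-4, Mul(Pow(Add(-3, r), -1), Add(41, r))))
Add(Mul(Function('z')(Mul(Add(4, 2), -5)), Pow(Function('E')(-20, -48), -1)), Mul(-4990, Pow(4891, -1))) = Add(Mul(Mul(Pow(Add(-3, Mul(Add(4, 2), -5)), -1), Add(53, Mul(-3, Mul(Add(4, 2), -5)))), Pow(-20, -1)), Mul(-4990, Pow(4891, -1))) = Add(Mul(Mul(Pow(Add(-3, Mul(6, -5)), -1), Add(53, Mul(-3, Mul(6, -5)))), Rational(-1, 20)), Mul(-4990, Rational(1, 4891))) = Add(Mul(Mul(Pow(Add(-3, -30), -1), Add(53, Mul(-3, -30))), Rational(-1, 20)), Rational(-4990, 4891)) = Add(Mul(Mul(Pow(-33, -1), Add(53, 90)), Rational(-1, 20)), Rational(-4990, 4891)) = Add(Mul(Mul(Rational(-1, 33), 143), Rational(-1, 20)), Rational(-4990, 4891)) = Add(Mul(Rational(-13, 3), Rational(-1, 20)), Rational(-4990, 4891)) = Add(Rational(13, 60), Rational(-4990, 4891)) = Rational(-235817, 293460)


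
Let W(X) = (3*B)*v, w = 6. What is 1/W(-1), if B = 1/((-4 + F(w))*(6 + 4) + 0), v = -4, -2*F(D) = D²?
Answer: 55/3 ≈ 18.333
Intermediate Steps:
F(D) = -D²/2
B = -1/220 (B = 1/((-4 - ½*6²)*(6 + 4) + 0) = 1/((-4 - ½*36)*10 + 0) = 1/((-4 - 18)*10 + 0) = 1/(-22*10 + 0) = 1/(-220 + 0) = 1/(-220) = -1/220 ≈ -0.0045455)
W(X) = 3/55 (W(X) = (3*(-1/220))*(-4) = -3/220*(-4) = 3/55)
1/W(-1) = 1/(3/55) = 55/3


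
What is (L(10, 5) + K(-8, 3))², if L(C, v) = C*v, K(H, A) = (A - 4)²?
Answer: 2601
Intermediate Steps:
K(H, A) = (-4 + A)²
(L(10, 5) + K(-8, 3))² = (10*5 + (-4 + 3)²)² = (50 + (-1)²)² = (50 + 1)² = 51² = 2601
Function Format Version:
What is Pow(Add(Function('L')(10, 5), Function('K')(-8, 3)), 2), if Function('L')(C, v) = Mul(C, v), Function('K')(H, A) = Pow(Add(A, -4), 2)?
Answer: 2601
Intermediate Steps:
Function('K')(H, A) = Pow(Add(-4, A), 2)
Pow(Add(Function('L')(10, 5), Function('K')(-8, 3)), 2) = Pow(Add(Mul(10, 5), Pow(Add(-4, 3), 2)), 2) = Pow(Add(50, Pow(-1, 2)), 2) = Pow(Add(50, 1), 2) = Pow(51, 2) = 2601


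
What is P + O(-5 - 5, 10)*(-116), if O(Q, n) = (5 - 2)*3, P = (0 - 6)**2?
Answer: -1008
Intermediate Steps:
P = 36 (P = (-6)**2 = 36)
O(Q, n) = 9 (O(Q, n) = 3*3 = 9)
P + O(-5 - 5, 10)*(-116) = 36 + 9*(-116) = 36 - 1044 = -1008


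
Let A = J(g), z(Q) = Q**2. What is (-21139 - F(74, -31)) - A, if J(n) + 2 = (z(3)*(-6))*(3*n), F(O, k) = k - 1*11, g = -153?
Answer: -45881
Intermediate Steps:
F(O, k) = -11 + k (F(O, k) = k - 11 = -11 + k)
J(n) = -2 - 162*n (J(n) = -2 + (3**2*(-6))*(3*n) = -2 + (9*(-6))*(3*n) = -2 - 162*n)
A = 24784 (A = -2 - 162*(-153) = -2 + 24786 = 24784)
(-21139 - F(74, -31)) - A = (-21139 - (-11 - 31)) - 1*24784 = (-21139 - 1*(-42)) - 24784 = (-21139 + 42) - 24784 = -21097 - 24784 = -45881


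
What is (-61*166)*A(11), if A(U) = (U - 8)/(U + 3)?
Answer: -15189/7 ≈ -2169.9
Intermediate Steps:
A(U) = (-8 + U)/(3 + U)
(-61*166)*A(11) = (-61*166)*((-8 + 11)/(3 + 11)) = -10126*3/14 = -15189/7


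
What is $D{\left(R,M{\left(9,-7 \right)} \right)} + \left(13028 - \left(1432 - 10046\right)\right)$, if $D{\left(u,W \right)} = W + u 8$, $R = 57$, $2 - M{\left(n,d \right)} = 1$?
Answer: $22099$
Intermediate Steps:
$M{\left(n,d \right)} = 1$ ($M{\left(n,d \right)} = 2 - 1 = 1$)
$D{\left(u,W \right)} = W + 8 u$
$D{\left(R,M{\left(9,-7 \right)} \right)} + \left(13028 - \left(1432 - 10046\right)\right) = \left(1 + 8 \cdot 57\right) + \left(13028 - \left(1432 - 10046\right)\right) = \left(1 + 456\right) + \left(13028 - -8614\right) = 457 + \left(13028 + 8614\right) = 457 + 21642 = 22099$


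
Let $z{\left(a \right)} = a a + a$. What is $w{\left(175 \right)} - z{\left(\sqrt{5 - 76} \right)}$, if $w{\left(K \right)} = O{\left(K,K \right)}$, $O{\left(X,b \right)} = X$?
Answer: $246 - i \sqrt{71} \approx 246.0 - 8.4261 i$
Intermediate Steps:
$w{\left(K \right)} = K$
$z{\left(a \right)} = a + a^{2}$ ($z{\left(a \right)} = a^{2} + a = a + a^{2}$)
$w{\left(175 \right)} - z{\left(\sqrt{5 - 76} \right)} = 175 - \sqrt{5 - 76} \left(1 + \sqrt{5 - 76}\right) = 175 - \sqrt{-71} \left(1 + \sqrt{-71}\right) = 175 - i \sqrt{71} \left(1 + i \sqrt{71}\right)$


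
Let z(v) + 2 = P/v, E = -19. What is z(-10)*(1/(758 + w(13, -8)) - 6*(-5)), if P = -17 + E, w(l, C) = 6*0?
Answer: 90964/1895 ≈ 48.002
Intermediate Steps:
w(l, C) = 0
P = -36 (P = -17 - 19 = -36)
z(v) = -2 - 36/v
z(-10)*(1/(758 + w(13, -8)) - 6*(-5)) = (-2 - 36/(-10))*(1/(758 + 0) - 6*(-5)) = (-2 - 36*(-1/10))*(1/758 + 30) = (-2 + 18/5)*(1/758 + 30) = (8/5)*(22741/758) = 90964/1895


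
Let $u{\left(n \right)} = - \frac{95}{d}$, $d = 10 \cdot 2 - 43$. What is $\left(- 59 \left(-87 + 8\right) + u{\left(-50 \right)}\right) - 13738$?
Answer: $- \frac{208676}{23} \approx -9072.9$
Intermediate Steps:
$d = -23$ ($d = 20 - 43 = -23$)
$u{\left(n \right)} = \frac{95}{23}$ ($u{\left(n \right)} = - \frac{95}{-23} = \left(-95\right) \left(- \frac{1}{23}\right) = \frac{95}{23}$)
$\left(- 59 \left(-87 + 8\right) + u{\left(-50 \right)}\right) - 13738 = \left(- 59 \left(-87 + 8\right) + \frac{95}{23}\right) - 13738 = \left(\left(-59\right) \left(-79\right) + \frac{95}{23}\right) - 13738 = \left(4661 + \frac{95}{23}\right) - 13738 = \frac{107298}{23} - 13738 = - \frac{208676}{23}$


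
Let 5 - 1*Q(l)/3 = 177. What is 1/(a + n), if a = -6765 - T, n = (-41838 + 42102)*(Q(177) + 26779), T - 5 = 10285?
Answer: 1/6916377 ≈ 1.4458e-7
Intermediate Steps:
T = 10290 (T = 5 + 10285 = 10290)
Q(l) = -516 (Q(l) = 15 - 3*177 = 15 - 531 = -516)
n = 6933432 (n = (-41838 + 42102)*(-516 + 26779) = 264*26263 = 6933432)
a = -17055 (a = -6765 - 1*10290 = -6765 - 10290 = -17055)
1/(a + n) = 1/(-17055 + 6933432) = 1/6916377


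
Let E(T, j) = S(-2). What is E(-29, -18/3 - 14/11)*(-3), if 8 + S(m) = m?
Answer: 30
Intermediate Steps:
S(m) = -8 + m
E(T, j) = -10 (E(T, j) = -8 - 2 = -10)
E(-29, -18/3 - 14/11)*(-3) = -10*(-3) = 30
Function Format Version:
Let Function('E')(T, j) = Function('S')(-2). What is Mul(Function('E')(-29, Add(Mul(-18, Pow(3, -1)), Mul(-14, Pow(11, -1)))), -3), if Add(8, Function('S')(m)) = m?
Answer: 30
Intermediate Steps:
Function('S')(m) = Add(-8, m)
Function('E')(T, j) = -10 (Function('E')(T, j) = Add(-8, -2) = -10)
Mul(Function('E')(-29, Add(Mul(-18, Pow(3, -1)), Mul(-14, Pow(11, -1)))), -3) = Mul(-10, -3) = 30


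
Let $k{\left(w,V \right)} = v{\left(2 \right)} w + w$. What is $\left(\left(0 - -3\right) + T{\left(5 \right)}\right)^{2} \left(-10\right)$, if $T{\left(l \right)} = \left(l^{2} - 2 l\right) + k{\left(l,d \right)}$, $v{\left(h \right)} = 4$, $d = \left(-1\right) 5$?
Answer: $-18490$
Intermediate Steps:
$d = -5$
$k{\left(w,V \right)} = 5 w$ ($k{\left(w,V \right)} = 4 w + w = 5 w$)
$T{\left(l \right)} = l^{2} + 3 l$ ($T{\left(l \right)} = \left(l^{2} - 2 l\right) + 5 l = l^{2} + 3 l$)
$\left(\left(0 - -3\right) + T{\left(5 \right)}\right)^{2} \left(-10\right) = \left(\left(0 - -3\right) + 5 \left(3 + 5\right)\right)^{2} \left(-10\right) = \left(\left(0 + 3\right) + 5 \cdot 8\right)^{2} \left(-10\right) = \left(3 + 40\right)^{2} \left(-10\right) = 43^{2} \left(-10\right) = 1849 \left(-10\right) = -18490$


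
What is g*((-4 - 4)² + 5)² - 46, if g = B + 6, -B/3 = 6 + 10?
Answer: -200008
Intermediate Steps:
B = -48 (B = -3*(6 + 10) = -3*16 = -48)
g = -42 (g = -48 + 6 = -42)
g*((-4 - 4)² + 5)² - 46 = -42*((-4 - 4)² + 5)² - 46 = -42*((-8)² + 5)² - 46 = -42*(64 + 5)² - 46 = -42*69² - 46 = -42*4761 - 46 = -199962 - 46 = -200008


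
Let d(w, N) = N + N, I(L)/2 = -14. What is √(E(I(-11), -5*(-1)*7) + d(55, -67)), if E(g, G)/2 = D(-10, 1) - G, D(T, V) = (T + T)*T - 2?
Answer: 8*√3 ≈ 13.856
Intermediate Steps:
I(L) = -28 (I(L) = 2*(-14) = -28)
d(w, N) = 2*N
D(T, V) = -2 + 2*T² (D(T, V) = (2*T)*T - 2 = 2*T² - 2 = -2 + 2*T²)
E(g, G) = 396 - 2*G (E(g, G) = 2*((-2 + 2*(-10)²) - G) = 2*((-2 + 2*100) - G) = 2*((-2 + 200) - G) = 2*(198 - G) = 396 - 2*G)
√(E(I(-11), -5*(-1)*7) + d(55, -67)) = √((396 - 2*(-5*(-1))*7) + 2*(-67)) = √((396 - 10*7) - 134) = √((396 - 2*35) - 134) = √((396 - 70) - 134) = √(326 - 134) = √192 = 8*√3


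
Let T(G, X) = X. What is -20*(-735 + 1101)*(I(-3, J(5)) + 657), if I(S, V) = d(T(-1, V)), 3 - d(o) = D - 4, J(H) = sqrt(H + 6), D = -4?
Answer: -4889760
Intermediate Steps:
J(H) = sqrt(6 + H)
d(o) = 11 (d(o) = 3 - (-4 - 4) = 3 - 1*(-8) = 3 + 8 = 11)
I(S, V) = 11
-20*(-735 + 1101)*(I(-3, J(5)) + 657) = -20*(-735 + 1101)*(11 + 657) = -7320*668 = -20*244488 = -4889760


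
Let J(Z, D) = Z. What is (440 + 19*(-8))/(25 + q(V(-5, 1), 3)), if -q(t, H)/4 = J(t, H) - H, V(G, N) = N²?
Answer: 96/11 ≈ 8.7273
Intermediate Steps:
q(t, H) = -4*t + 4*H (q(t, H) = -4*(t - H) = -4*t + 4*H)
(440 + 19*(-8))/(25 + q(V(-5, 1), 3)) = (440 + 19*(-8))/(25 + (-4*1² + 4*3)) = (440 - 152)/(25 + (-4*1 + 12)) = 288/(25 + (-4 + 12)) = 288/(25 + 8) = 288/33 = 288*(1/33) = 96/11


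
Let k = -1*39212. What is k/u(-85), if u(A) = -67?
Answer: 39212/67 ≈ 585.25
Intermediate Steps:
k = -39212
k/u(-85) = -39212/(-67) = -39212*(-1/67) = 39212/67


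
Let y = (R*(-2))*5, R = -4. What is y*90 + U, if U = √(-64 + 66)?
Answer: 3600 + √2 ≈ 3601.4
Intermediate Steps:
y = 40 (y = -4*(-2)*5 = 8*5 = 40)
U = √2 ≈ 1.4142
y*90 + U = 40*90 + √2 = 3600 + √2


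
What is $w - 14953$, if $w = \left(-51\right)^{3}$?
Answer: $-147604$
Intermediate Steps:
$w = -132651$
$w - 14953 = -132651 - 14953 = -147604$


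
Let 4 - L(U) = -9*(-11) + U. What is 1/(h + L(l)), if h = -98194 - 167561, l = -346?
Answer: -1/265504 ≈ -3.7664e-6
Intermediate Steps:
L(U) = -95 - U (L(U) = 4 - (-9*(-11) + U) = 4 - (99 + U) = 4 + (-99 - U) = -95 - U)
h = -265755
1/(h + L(l)) = 1/(-265755 + (-95 - 1*(-346))) = 1/(-265755 + (-95 + 346)) = 1/(-265755 + 251) = 1/(-265504) = -1/265504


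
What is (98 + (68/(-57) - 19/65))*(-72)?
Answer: -8582088/1235 ≈ -6949.1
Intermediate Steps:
(98 + (68/(-57) - 19/65))*(-72) = (98 + (68*(-1/57) - 19*1/65))*(-72) = (98 + (-68/57 - 19/65))*(-72) = (98 - 5503/3705)*(-72) = (357587/3705)*(-72) = -8582088/1235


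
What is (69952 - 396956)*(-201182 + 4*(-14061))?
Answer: 84179331704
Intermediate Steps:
(69952 - 396956)*(-201182 + 4*(-14061)) = -327004*(-201182 - 56244) = -327004*(-257426) = 84179331704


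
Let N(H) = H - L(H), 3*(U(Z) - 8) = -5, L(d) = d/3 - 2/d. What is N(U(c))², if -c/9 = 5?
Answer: 602176/29241 ≈ 20.594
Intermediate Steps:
c = -45 (c = -9*5 = -45)
L(d) = -2/d + d/3 (L(d) = d*(⅓) - 2/d = d/3 - 2/d = -2/d + d/3)
U(Z) = 19/3 (U(Z) = 8 + (⅓)*(-5) = 8 - 5/3 = 19/3)
N(H) = 2/H + 2*H/3 (N(H) = H - (-2/H + H/3) = H + (2/H - H/3) = 2/H + 2*H/3)
N(U(c))² = (2/(19/3) + (⅔)*(19/3))² = (2*(3/19) + 38/9)² = (6/19 + 38/9)² = (776/171)² = 602176/29241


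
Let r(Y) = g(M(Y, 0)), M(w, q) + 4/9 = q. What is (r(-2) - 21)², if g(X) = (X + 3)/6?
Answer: 1234321/2916 ≈ 423.29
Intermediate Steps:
M(w, q) = -4/9 + q
g(X) = ½ + X/6 (g(X) = (3 + X)*(⅙) = ½ + X/6)
r(Y) = 23/54 (r(Y) = ½ + (-4/9 + 0)/6 = ½ + (⅙)*(-4/9) = ½ - 2/27 = 23/54)
(r(-2) - 21)² = (23/54 - 21)² = (-1111/54)² = 1234321/2916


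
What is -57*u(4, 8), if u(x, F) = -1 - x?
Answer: 285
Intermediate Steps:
-57*u(4, 8) = -57*(-1 - 1*4) = -57*(-1 - 4) = -57*(-5) = 285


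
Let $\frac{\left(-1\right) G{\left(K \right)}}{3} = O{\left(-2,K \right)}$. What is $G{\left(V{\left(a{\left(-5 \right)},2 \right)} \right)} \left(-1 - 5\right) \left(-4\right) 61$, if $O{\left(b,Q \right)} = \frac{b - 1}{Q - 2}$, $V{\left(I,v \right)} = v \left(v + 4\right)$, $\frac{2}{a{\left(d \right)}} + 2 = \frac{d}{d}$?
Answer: $\frac{6588}{5} \approx 1317.6$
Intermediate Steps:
$a{\left(d \right)} = -2$ ($a{\left(d \right)} = \frac{2}{-2 + \frac{d}{d}} = \frac{2}{-2 + 1} = \frac{2}{-1} = 2 \left(-1\right) = -2$)
$V{\left(I,v \right)} = v \left(4 + v\right)$
$O{\left(b,Q \right)} = \frac{-1 + b}{-2 + Q}$
$G{\left(K \right)} = \frac{9}{-2 + K}$ ($G{\left(K \right)} = - 3 \frac{-1 - 2}{-2 + K} = - 3 \frac{1}{-2 + K} \left(-3\right) = - 3 \left(- \frac{3}{-2 + K}\right) = \frac{9}{-2 + K}$)
$G{\left(V{\left(a{\left(-5 \right)},2 \right)} \right)} \left(-1 - 5\right) \left(-4\right) 61 = \frac{9}{-2 + 2 \left(4 + 2\right)} \left(-1 - 5\right) \left(-4\right) 61 = \frac{9}{-2 + 2 \cdot 6} \left(\left(-6\right) \left(-4\right)\right) 61 = \frac{9}{-2 + 12} \cdot 24 \cdot 61 = \frac{9}{10} \cdot 24 \cdot 61 = \frac{108}{5} \cdot 61 = \frac{6588}{5}$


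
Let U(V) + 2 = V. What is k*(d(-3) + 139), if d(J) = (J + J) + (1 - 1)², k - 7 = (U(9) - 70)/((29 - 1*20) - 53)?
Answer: 49343/44 ≈ 1121.4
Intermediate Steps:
U(V) = -2 + V
k = 371/44 (k = 7 + ((-2 + 9) - 70)/((29 - 1*20) - 53) = 7 + (7 - 70)/((29 - 20) - 53) = 7 - 63/(9 - 53) = 7 - 63/(-44) = 7 - 63*(-1/44) = 7 + 63/44 = 371/44 ≈ 8.4318)
d(J) = 2*J (d(J) = 2*J + 0² = 2*J + 0 = 2*J)
k*(d(-3) + 139) = 371*(2*(-3) + 139)/44 = 371*(-6 + 139)/44 = (371/44)*133 = 49343/44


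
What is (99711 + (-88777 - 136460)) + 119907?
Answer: -5619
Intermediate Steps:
(99711 + (-88777 - 136460)) + 119907 = (99711 - 225237) + 119907 = -125526 + 119907 = -5619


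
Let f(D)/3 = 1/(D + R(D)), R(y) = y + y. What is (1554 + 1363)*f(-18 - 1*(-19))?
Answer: 2917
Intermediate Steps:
R(y) = 2*y
f(D) = 1/D (f(D) = 3/(D + 2*D) = 3/((3*D)) = 3*(1/(3*D)) = 1/D)
(1554 + 1363)*f(-18 - 1*(-19)) = (1554 + 1363)/(-18 - 1*(-19)) = 2917/(-18 + 19) = 2917/1 = 2917*1 = 2917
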